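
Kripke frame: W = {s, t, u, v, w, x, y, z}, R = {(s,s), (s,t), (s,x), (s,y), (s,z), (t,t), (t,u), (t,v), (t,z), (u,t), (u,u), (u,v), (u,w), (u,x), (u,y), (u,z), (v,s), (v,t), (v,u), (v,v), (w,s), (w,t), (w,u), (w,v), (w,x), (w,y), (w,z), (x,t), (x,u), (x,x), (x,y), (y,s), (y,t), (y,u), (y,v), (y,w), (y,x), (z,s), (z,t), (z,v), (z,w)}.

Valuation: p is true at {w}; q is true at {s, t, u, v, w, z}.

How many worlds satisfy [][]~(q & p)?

1

s: successors {s, t, x, y, z}; []~(q & p) there: s:T, t:T, x:T, y:F, z:F. ✗
t: successors {t, u, v, z}; []~(q & p) there: t:T, u:F, v:T, z:F. ✗
u: successors {t, u, v, w, x, y, z}; []~(q & p) there: t:T, u:F, v:T, w:T, x:T, y:F, z:F. ✗
v: successors {s, t, u, v}; []~(q & p) there: s:T, t:T, u:F, v:T. ✗
w: successors {s, t, u, v, x, y, z}; []~(q & p) there: s:T, t:T, u:F, v:T, x:T, y:F, z:F. ✗
x: successors {t, u, x, y}; []~(q & p) there: t:T, u:F, x:T, y:F. ✗
y: successors {s, t, u, v, w, x}; []~(q & p) there: s:T, t:T, u:F, v:T, w:T, x:T. ✗
z: successors {s, t, v, w}; []~(q & p) there: s:T, t:T, v:T, w:T. ✓
Satisfying worlds: {z}.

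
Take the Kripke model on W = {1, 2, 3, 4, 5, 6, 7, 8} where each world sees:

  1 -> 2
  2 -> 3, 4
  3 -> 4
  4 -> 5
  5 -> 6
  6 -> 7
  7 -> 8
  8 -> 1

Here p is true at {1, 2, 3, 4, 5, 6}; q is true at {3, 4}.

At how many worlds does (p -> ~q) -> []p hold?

1: p -> ~q is T, []p is T. ✓
2: p -> ~q is T, []p is T. ✓
3: p -> ~q is F, []p is T. ✓
4: p -> ~q is F, []p is T. ✓
5: p -> ~q is T, []p is T. ✓
6: p -> ~q is T, []p is F. ✗
7: p -> ~q is T, []p is F. ✗
8: p -> ~q is T, []p is T. ✓
Satisfying worlds: {1, 2, 3, 4, 5, 8}.

6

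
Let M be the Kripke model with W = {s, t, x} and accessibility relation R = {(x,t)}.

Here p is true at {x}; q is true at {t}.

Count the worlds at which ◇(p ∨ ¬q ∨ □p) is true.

1

s: no successors, so ◇(p ∨ ¬q ∨ □p) fails. ✗
t: no successors, so ◇(p ∨ ¬q ∨ □p) fails. ✗
x: successors {t}; p ∨ ¬q ∨ □p there: t:T. ✓
Satisfying worlds: {x}.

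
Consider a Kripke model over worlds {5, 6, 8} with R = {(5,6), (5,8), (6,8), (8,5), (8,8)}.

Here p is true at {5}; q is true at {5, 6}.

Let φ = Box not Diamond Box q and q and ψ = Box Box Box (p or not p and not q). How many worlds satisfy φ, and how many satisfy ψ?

2 and 0

For Box not Diamond Box q and q:
5: Box not Diamond Box q is T, q is T. ✓
6: Box not Diamond Box q is T, q is T. ✓
8: Box not Diamond Box q is T, q is F. ✗
— 2 worlds.
For Box Box Box (p or not p and not q):
5: successors {6, 8}; Box Box (p or not p and not q) there: 6:T, 8:F. ✗
6: successors {8}; Box Box (p or not p and not q) there: 8:F. ✗
8: successors {5, 8}; Box Box (p or not p and not q) there: 5:T, 8:F. ✗
— 0 worlds.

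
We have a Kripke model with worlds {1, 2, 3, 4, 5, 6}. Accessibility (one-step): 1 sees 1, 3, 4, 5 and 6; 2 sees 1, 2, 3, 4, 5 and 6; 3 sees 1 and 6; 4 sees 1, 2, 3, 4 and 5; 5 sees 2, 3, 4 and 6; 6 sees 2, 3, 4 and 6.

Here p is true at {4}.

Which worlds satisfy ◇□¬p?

{1, 2, 4, 5, 6}

1: successors {1, 3, 4, 5, 6}; □¬p there: 1:F, 3:T, 4:F, 5:F, 6:F. ✓
2: successors {1, 2, 3, 4, 5, 6}; □¬p there: 1:F, 2:F, 3:T, 4:F, 5:F, 6:F. ✓
3: successors {1, 6}; □¬p there: 1:F, 6:F. ✗
4: successors {1, 2, 3, 4, 5}; □¬p there: 1:F, 2:F, 3:T, 4:F, 5:F. ✓
5: successors {2, 3, 4, 6}; □¬p there: 2:F, 3:T, 4:F, 6:F. ✓
6: successors {2, 3, 4, 6}; □¬p there: 2:F, 3:T, 4:F, 6:F. ✓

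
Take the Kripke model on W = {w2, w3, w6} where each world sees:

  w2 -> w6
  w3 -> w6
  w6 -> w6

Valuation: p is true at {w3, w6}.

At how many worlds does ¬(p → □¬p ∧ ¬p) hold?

w2: p → □¬p ∧ ¬p is T. ✗
w3: p → □¬p ∧ ¬p is F. ✓
w6: p → □¬p ∧ ¬p is F. ✓
Satisfying worlds: {w3, w6}.

2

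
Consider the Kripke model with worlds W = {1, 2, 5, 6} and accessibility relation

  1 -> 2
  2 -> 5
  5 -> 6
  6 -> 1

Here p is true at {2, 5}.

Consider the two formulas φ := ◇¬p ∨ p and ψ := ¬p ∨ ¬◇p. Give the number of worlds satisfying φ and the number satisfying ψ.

For ◇¬p ∨ p:
1: ◇¬p is F, p is F. ✗
2: ◇¬p is F, p is T. ✓
5: ◇¬p is T, p is T. ✓
6: ◇¬p is T, p is F. ✓
— 3 worlds.
For ¬p ∨ ¬◇p:
1: ¬p is T, ¬◇p is F. ✓
2: ¬p is F, ¬◇p is F. ✗
5: ¬p is F, ¬◇p is T. ✓
6: ¬p is T, ¬◇p is T. ✓
— 3 worlds.

3 and 3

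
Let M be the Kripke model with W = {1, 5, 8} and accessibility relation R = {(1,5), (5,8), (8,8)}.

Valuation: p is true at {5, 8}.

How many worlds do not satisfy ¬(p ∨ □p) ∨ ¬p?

2

1: ¬(p ∨ □p) is F, ¬p is T. ✓
5: ¬(p ∨ □p) is F, ¬p is F. ✗
8: ¬(p ∨ □p) is F, ¬p is F. ✗
Satisfying worlds: {1}.
So ¬(p ∨ □p) ∨ ¬p fails at the other 2 worlds.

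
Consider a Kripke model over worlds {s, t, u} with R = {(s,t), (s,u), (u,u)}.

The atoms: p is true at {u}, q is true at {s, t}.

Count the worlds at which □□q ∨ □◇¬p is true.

1

s: □□q is F, □◇¬p is F. ✗
t: □□q is T, □◇¬p is T. ✓
u: □□q is F, □◇¬p is F. ✗
Satisfying worlds: {t}.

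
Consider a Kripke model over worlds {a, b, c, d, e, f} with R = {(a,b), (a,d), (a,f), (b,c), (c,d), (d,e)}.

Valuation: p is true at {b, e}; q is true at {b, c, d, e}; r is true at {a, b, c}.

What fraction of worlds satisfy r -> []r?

2/3

a: r is T, []r is F. ✗
b: r is T, []r is T. ✓
c: r is T, []r is F. ✗
d: r is F, []r is F. ✓
e: r is F, []r is T. ✓
f: r is F, []r is T. ✓
That's 4 of 6 worlds, so 4/6 = 2/3.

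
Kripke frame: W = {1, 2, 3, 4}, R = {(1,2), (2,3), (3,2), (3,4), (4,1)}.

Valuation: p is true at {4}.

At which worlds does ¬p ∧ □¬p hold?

{1, 2}

1: ¬p is T, □¬p is T. ✓
2: ¬p is T, □¬p is T. ✓
3: ¬p is T, □¬p is F. ✗
4: ¬p is F, □¬p is T. ✗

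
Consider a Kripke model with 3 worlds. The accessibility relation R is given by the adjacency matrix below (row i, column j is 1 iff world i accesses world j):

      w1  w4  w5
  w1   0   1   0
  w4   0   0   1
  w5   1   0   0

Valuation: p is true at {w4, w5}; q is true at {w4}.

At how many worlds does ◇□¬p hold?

w1: successors {w4}; □¬p there: w4:F. ✗
w4: successors {w5}; □¬p there: w5:T. ✓
w5: successors {w1}; □¬p there: w1:F. ✗
Satisfying worlds: {w4}.

1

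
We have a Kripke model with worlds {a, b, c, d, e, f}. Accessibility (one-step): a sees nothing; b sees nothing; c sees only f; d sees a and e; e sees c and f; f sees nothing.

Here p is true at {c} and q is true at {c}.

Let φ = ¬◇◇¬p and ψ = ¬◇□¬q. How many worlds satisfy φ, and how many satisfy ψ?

4 and 3

For ¬◇◇¬p:
a: ◇◇¬p is F. ✓
b: ◇◇¬p is F. ✓
c: ◇◇¬p is F. ✓
d: ◇◇¬p is T. ✗
e: ◇◇¬p is T. ✗
f: ◇◇¬p is F. ✓
— 4 worlds.
For ¬◇□¬q:
a: ◇□¬q is F. ✓
b: ◇□¬q is F. ✓
c: ◇□¬q is T. ✗
d: ◇□¬q is T. ✗
e: ◇□¬q is T. ✗
f: ◇□¬q is F. ✓
— 3 worlds.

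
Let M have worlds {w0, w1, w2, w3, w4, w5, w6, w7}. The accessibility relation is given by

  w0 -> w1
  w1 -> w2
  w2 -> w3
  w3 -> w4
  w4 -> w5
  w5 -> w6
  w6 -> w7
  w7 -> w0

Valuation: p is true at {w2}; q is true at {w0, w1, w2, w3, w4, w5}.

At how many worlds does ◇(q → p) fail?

5

w0: successors {w1}; q → p there: w1:F. ✗
w1: successors {w2}; q → p there: w2:T. ✓
w2: successors {w3}; q → p there: w3:F. ✗
w3: successors {w4}; q → p there: w4:F. ✗
w4: successors {w5}; q → p there: w5:F. ✗
w5: successors {w6}; q → p there: w6:T. ✓
w6: successors {w7}; q → p there: w7:T. ✓
w7: successors {w0}; q → p there: w0:F. ✗
Satisfying worlds: {w1, w5, w6}.
So ◇(q → p) fails at the other 5 worlds.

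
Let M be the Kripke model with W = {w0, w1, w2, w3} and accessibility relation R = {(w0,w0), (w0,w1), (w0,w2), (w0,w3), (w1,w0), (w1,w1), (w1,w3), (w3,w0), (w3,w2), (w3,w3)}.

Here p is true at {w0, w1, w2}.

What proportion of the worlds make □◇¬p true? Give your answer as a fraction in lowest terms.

1/2

w0: successors {w0, w1, w2, w3}; ◇¬p there: w0:T, w1:T, w2:F, w3:T. ✗
w1: successors {w0, w1, w3}; ◇¬p there: w0:T, w1:T, w3:T. ✓
w2: no successors, so □◇¬p holds vacuously. ✓
w3: successors {w0, w2, w3}; ◇¬p there: w0:T, w2:F, w3:T. ✗
That's 2 of 4 worlds, so 2/4 = 1/2.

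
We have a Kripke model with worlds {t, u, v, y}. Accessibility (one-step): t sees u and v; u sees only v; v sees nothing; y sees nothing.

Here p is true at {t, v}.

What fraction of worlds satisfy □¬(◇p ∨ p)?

1/2

t: successors {u, v}; ¬(◇p ∨ p) there: u:F, v:F. ✗
u: successors {v}; ¬(◇p ∨ p) there: v:F. ✗
v: no successors, so □¬(◇p ∨ p) holds vacuously. ✓
y: no successors, so □¬(◇p ∨ p) holds vacuously. ✓
That's 2 of 4 worlds, so 2/4 = 1/2.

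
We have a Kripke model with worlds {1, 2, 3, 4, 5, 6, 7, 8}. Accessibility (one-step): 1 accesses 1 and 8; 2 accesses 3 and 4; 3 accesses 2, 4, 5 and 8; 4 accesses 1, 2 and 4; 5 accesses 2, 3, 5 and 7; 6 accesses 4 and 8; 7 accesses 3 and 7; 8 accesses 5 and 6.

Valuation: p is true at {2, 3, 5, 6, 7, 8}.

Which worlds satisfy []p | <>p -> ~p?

{1, 4}

1: []p | <>p is T, ~p is T. ✓
2: []p | <>p is T, ~p is F. ✗
3: []p | <>p is T, ~p is F. ✗
4: []p | <>p is T, ~p is T. ✓
5: []p | <>p is T, ~p is F. ✗
6: []p | <>p is T, ~p is F. ✗
7: []p | <>p is T, ~p is F. ✗
8: []p | <>p is T, ~p is F. ✗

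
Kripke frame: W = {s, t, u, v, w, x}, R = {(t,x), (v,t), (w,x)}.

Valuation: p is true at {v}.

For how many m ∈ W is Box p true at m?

s: no successors, so Box p holds vacuously. ✓
t: successors {x}; p there: x:F. ✗
u: no successors, so Box p holds vacuously. ✓
v: successors {t}; p there: t:F. ✗
w: successors {x}; p there: x:F. ✗
x: no successors, so Box p holds vacuously. ✓
Satisfying worlds: {s, u, x}.

3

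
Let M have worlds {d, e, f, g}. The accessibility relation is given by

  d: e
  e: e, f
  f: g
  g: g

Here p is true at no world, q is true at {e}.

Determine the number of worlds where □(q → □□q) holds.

2

d: successors {e}; q → □□q there: e:F. ✗
e: successors {e, f}; q → □□q there: e:F, f:T. ✗
f: successors {g}; q → □□q there: g:T. ✓
g: successors {g}; q → □□q there: g:T. ✓
Satisfying worlds: {f, g}.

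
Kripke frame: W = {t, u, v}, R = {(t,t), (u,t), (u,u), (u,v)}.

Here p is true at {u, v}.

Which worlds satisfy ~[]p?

t: []p is F. ✓
u: []p is F. ✓
v: []p is T. ✗

{t, u}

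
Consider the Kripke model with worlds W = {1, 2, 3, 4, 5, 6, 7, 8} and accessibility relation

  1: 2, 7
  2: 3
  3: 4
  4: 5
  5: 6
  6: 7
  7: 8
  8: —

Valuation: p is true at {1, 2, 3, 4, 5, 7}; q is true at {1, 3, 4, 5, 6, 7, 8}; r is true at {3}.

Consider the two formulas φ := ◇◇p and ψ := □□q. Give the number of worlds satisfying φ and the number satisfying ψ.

4 and 8

For ◇◇p:
1: successors {2, 7}; ◇p there: 2:T, 7:F. ✓
2: successors {3}; ◇p there: 3:T. ✓
3: successors {4}; ◇p there: 4:T. ✓
4: successors {5}; ◇p there: 5:F. ✗
5: successors {6}; ◇p there: 6:T. ✓
6: successors {7}; ◇p there: 7:F. ✗
7: successors {8}; ◇p there: 8:F. ✗
8: no successors, so ◇◇p fails. ✗
— 4 worlds.
For □□q:
1: successors {2, 7}; □q there: 2:T, 7:T. ✓
2: successors {3}; □q there: 3:T. ✓
3: successors {4}; □q there: 4:T. ✓
4: successors {5}; □q there: 5:T. ✓
5: successors {6}; □q there: 6:T. ✓
6: successors {7}; □q there: 7:T. ✓
7: successors {8}; □q there: 8:T. ✓
8: no successors, so □□q holds vacuously. ✓
— 8 worlds.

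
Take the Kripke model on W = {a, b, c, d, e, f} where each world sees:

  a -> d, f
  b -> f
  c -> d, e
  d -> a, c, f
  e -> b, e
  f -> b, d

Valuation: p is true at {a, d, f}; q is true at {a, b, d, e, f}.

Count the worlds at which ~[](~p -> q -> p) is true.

a: [](~p -> q -> p) is T. ✗
b: [](~p -> q -> p) is T. ✗
c: [](~p -> q -> p) is F. ✓
d: [](~p -> q -> p) is T. ✗
e: [](~p -> q -> p) is F. ✓
f: [](~p -> q -> p) is F. ✓
Satisfying worlds: {c, e, f}.

3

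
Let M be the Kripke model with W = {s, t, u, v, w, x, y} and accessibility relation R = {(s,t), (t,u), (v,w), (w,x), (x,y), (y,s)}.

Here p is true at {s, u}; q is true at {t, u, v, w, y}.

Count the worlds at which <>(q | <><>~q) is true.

s: successors {t}; q | <><>~q there: t:T. ✓
t: successors {u}; q | <><>~q there: u:T. ✓
u: no successors, so <>(q | <><>~q) fails. ✗
v: successors {w}; q | <><>~q there: w:T. ✓
w: successors {x}; q | <><>~q there: x:T. ✓
x: successors {y}; q | <><>~q there: y:T. ✓
y: successors {s}; q | <><>~q there: s:F. ✗
Satisfying worlds: {s, t, v, w, x}.

5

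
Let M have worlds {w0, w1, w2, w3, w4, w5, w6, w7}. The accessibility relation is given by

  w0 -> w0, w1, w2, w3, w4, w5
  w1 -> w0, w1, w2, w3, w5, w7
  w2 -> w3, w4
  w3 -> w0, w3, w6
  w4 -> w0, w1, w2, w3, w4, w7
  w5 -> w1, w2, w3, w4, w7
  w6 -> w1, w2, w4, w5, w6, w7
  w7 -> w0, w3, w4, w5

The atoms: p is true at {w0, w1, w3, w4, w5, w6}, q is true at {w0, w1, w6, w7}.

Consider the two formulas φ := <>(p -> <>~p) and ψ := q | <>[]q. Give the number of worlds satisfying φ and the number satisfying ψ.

For <>(p -> <>~p):
w0: successors {w0, w1, w2, w3, w4, w5}; p -> <>~p there: w0:T, w1:T, w2:T, w3:F, w4:T, w5:T. ✓
w1: successors {w0, w1, w2, w3, w5, w7}; p -> <>~p there: w0:T, w1:T, w2:T, w3:F, w5:T, w7:T. ✓
w2: successors {w3, w4}; p -> <>~p there: w3:F, w4:T. ✓
w3: successors {w0, w3, w6}; p -> <>~p there: w0:T, w3:F, w6:T. ✓
w4: successors {w0, w1, w2, w3, w4, w7}; p -> <>~p there: w0:T, w1:T, w2:T, w3:F, w4:T, w7:T. ✓
w5: successors {w1, w2, w3, w4, w7}; p -> <>~p there: w1:T, w2:T, w3:F, w4:T, w7:T. ✓
w6: successors {w1, w2, w4, w5, w6, w7}; p -> <>~p there: w1:T, w2:T, w4:T, w5:T, w6:T, w7:T. ✓
w7: successors {w0, w3, w4, w5}; p -> <>~p there: w0:T, w3:F, w4:T, w5:T. ✓
— 8 worlds.
For q | <>[]q:
w0: q is T, <>[]q is F. ✓
w1: q is T, <>[]q is F. ✓
w2: q is F, <>[]q is F. ✗
w3: q is F, <>[]q is F. ✗
w4: q is F, <>[]q is F. ✗
w5: q is F, <>[]q is F. ✗
w6: q is T, <>[]q is F. ✓
w7: q is T, <>[]q is F. ✓
— 4 worlds.

8 and 4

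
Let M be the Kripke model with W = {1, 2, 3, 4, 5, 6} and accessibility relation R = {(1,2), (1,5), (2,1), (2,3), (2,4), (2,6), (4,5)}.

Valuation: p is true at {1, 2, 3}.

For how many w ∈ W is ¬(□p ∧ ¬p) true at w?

1: □p ∧ ¬p is F. ✓
2: □p ∧ ¬p is F. ✓
3: □p ∧ ¬p is F. ✓
4: □p ∧ ¬p is F. ✓
5: □p ∧ ¬p is T. ✗
6: □p ∧ ¬p is T. ✗
Satisfying worlds: {1, 2, 3, 4}.

4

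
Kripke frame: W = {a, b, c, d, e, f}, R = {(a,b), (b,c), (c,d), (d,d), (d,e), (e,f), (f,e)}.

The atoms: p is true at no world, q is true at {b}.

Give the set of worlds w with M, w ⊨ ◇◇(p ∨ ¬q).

a: successors {b}; ◇(p ∨ ¬q) there: b:T. ✓
b: successors {c}; ◇(p ∨ ¬q) there: c:T. ✓
c: successors {d}; ◇(p ∨ ¬q) there: d:T. ✓
d: successors {d, e}; ◇(p ∨ ¬q) there: d:T, e:T. ✓
e: successors {f}; ◇(p ∨ ¬q) there: f:T. ✓
f: successors {e}; ◇(p ∨ ¬q) there: e:T. ✓

{a, b, c, d, e, f}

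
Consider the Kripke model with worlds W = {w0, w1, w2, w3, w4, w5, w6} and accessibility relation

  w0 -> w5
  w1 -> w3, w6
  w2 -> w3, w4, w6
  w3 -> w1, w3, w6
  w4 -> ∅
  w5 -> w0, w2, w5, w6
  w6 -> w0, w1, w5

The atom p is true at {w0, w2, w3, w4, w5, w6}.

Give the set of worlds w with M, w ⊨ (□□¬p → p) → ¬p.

{w1}

w0: □□¬p → p is T, ¬p is F. ✗
w1: □□¬p → p is T, ¬p is T. ✓
w2: □□¬p → p is T, ¬p is F. ✗
w3: □□¬p → p is T, ¬p is F. ✗
w4: □□¬p → p is T, ¬p is F. ✗
w5: □□¬p → p is T, ¬p is F. ✗
w6: □□¬p → p is T, ¬p is F. ✗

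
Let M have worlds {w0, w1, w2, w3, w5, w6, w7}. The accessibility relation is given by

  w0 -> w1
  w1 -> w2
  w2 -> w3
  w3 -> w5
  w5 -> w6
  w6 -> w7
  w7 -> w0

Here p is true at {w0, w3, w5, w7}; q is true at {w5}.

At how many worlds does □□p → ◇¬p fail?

w0: □□p is F, ◇¬p is T. ✓
w1: □□p is T, ◇¬p is T. ✓
w2: □□p is T, ◇¬p is F. ✗
w3: □□p is F, ◇¬p is F. ✓
w5: □□p is T, ◇¬p is T. ✓
w6: □□p is T, ◇¬p is F. ✗
w7: □□p is F, ◇¬p is F. ✓
Satisfying worlds: {w0, w1, w3, w5, w7}.
So □□p → ◇¬p fails at the other 2 worlds.

2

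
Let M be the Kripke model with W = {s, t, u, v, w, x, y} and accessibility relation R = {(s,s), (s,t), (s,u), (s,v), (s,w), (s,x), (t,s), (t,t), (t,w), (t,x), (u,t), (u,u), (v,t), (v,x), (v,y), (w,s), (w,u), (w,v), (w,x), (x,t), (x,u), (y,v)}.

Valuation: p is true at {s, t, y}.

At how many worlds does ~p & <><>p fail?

s: ~p is F, <><>p is T. ✗
t: ~p is F, <><>p is T. ✗
u: ~p is T, <><>p is T. ✓
v: ~p is T, <><>p is T. ✓
w: ~p is T, <><>p is T. ✓
x: ~p is T, <><>p is T. ✓
y: ~p is F, <><>p is T. ✗
Satisfying worlds: {u, v, w, x}.
So ~p & <><>p fails at the other 3 worlds.

3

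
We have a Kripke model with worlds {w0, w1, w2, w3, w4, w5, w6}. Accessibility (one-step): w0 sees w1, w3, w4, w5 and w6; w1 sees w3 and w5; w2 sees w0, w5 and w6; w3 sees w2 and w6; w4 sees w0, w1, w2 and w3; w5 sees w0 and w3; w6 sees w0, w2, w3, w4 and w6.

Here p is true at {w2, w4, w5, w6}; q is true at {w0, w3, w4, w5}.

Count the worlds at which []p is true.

w0: successors {w1, w3, w4, w5, w6}; p there: w1:F, w3:F, w4:T, w5:T, w6:T. ✗
w1: successors {w3, w5}; p there: w3:F, w5:T. ✗
w2: successors {w0, w5, w6}; p there: w0:F, w5:T, w6:T. ✗
w3: successors {w2, w6}; p there: w2:T, w6:T. ✓
w4: successors {w0, w1, w2, w3}; p there: w0:F, w1:F, w2:T, w3:F. ✗
w5: successors {w0, w3}; p there: w0:F, w3:F. ✗
w6: successors {w0, w2, w3, w4, w6}; p there: w0:F, w2:T, w3:F, w4:T, w6:T. ✗
Satisfying worlds: {w3}.

1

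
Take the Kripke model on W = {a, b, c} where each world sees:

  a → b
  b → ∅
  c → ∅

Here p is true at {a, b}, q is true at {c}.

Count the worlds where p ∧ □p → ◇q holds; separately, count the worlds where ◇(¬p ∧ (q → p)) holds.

1 and 0

For p ∧ □p → ◇q:
a: p ∧ □p is T, ◇q is F. ✗
b: p ∧ □p is T, ◇q is F. ✗
c: p ∧ □p is F, ◇q is F. ✓
— 1 world.
For ◇(¬p ∧ (q → p)):
a: successors {b}; ¬p ∧ (q → p) there: b:F. ✗
b: no successors, so ◇(¬p ∧ (q → p)) fails. ✗
c: no successors, so ◇(¬p ∧ (q → p)) fails. ✗
— 0 worlds.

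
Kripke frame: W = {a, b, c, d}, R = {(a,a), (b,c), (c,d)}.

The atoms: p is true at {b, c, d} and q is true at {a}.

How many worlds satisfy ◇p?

2

a: successors {a}; p there: a:F. ✗
b: successors {c}; p there: c:T. ✓
c: successors {d}; p there: d:T. ✓
d: no successors, so ◇p fails. ✗
Satisfying worlds: {b, c}.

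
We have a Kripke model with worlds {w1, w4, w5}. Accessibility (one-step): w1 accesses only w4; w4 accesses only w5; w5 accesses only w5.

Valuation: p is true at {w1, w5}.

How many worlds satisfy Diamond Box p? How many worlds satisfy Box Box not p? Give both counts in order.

3 and 0

For Diamond Box p:
w1: successors {w4}; Box p there: w4:T. ✓
w4: successors {w5}; Box p there: w5:T. ✓
w5: successors {w5}; Box p there: w5:T. ✓
— 3 worlds.
For Box Box not p:
w1: successors {w4}; Box not p there: w4:F. ✗
w4: successors {w5}; Box not p there: w5:F. ✗
w5: successors {w5}; Box not p there: w5:F. ✗
— 0 worlds.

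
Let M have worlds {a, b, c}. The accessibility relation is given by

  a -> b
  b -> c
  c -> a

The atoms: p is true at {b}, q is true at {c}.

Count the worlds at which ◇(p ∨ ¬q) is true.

a: successors {b}; p ∨ ¬q there: b:T. ✓
b: successors {c}; p ∨ ¬q there: c:F. ✗
c: successors {a}; p ∨ ¬q there: a:T. ✓
Satisfying worlds: {a, c}.

2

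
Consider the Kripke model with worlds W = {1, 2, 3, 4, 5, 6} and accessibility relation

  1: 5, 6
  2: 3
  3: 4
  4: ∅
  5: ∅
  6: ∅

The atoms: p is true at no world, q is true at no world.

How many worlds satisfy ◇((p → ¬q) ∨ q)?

1: successors {5, 6}; (p → ¬q) ∨ q there: 5:T, 6:T. ✓
2: successors {3}; (p → ¬q) ∨ q there: 3:T. ✓
3: successors {4}; (p → ¬q) ∨ q there: 4:T. ✓
4: no successors, so ◇((p → ¬q) ∨ q) fails. ✗
5: no successors, so ◇((p → ¬q) ∨ q) fails. ✗
6: no successors, so ◇((p → ¬q) ∨ q) fails. ✗
Satisfying worlds: {1, 2, 3}.

3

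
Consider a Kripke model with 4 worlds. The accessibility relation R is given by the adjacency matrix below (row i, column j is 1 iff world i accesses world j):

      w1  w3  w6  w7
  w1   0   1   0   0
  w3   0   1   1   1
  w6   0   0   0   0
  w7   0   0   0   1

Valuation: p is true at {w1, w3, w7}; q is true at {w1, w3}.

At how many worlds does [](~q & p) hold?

w1: successors {w3}; ~q & p there: w3:F. ✗
w3: successors {w3, w6, w7}; ~q & p there: w3:F, w6:F, w7:T. ✗
w6: no successors, so [](~q & p) holds vacuously. ✓
w7: successors {w7}; ~q & p there: w7:T. ✓
Satisfying worlds: {w6, w7}.

2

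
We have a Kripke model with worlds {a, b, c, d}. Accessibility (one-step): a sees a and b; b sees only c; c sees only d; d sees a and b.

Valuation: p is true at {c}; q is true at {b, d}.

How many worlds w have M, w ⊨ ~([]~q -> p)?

1

a: []~q -> p is T. ✗
b: []~q -> p is F. ✓
c: []~q -> p is T. ✗
d: []~q -> p is T. ✗
Satisfying worlds: {b}.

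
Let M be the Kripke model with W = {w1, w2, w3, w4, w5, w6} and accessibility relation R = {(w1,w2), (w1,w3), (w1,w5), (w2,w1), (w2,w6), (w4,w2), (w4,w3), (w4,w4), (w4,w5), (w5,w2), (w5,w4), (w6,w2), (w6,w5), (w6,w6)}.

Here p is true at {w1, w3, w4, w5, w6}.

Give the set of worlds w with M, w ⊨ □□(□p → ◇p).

w1: successors {w2, w3, w5}; □(□p → ◇p) there: w2:T, w3:T, w5:T. ✓
w2: successors {w1, w6}; □(□p → ◇p) there: w1:F, w6:T. ✗
w3: no successors, so □□(□p → ◇p) holds vacuously. ✓
w4: successors {w2, w3, w4, w5}; □(□p → ◇p) there: w2:T, w3:T, w4:F, w5:T. ✗
w5: successors {w2, w4}; □(□p → ◇p) there: w2:T, w4:F. ✗
w6: successors {w2, w5, w6}; □(□p → ◇p) there: w2:T, w5:T, w6:T. ✓

{w1, w3, w6}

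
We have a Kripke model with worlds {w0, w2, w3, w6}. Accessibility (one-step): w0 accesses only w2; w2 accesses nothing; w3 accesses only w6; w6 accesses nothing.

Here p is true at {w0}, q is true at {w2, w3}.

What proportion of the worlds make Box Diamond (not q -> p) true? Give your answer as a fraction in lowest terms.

w0: successors {w2}; Diamond (not q -> p) there: w2:F. ✗
w2: no successors, so Box Diamond (not q -> p) holds vacuously. ✓
w3: successors {w6}; Diamond (not q -> p) there: w6:F. ✗
w6: no successors, so Box Diamond (not q -> p) holds vacuously. ✓
That's 2 of 4 worlds, so 2/4 = 1/2.

1/2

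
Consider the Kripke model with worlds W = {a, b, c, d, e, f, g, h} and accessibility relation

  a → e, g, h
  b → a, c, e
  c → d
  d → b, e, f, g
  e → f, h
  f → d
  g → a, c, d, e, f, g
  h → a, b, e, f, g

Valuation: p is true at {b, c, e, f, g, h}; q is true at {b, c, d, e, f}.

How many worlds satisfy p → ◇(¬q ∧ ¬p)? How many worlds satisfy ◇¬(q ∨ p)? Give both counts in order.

5 and 3

For p → ◇(¬q ∧ ¬p):
a: p is F, ◇(¬q ∧ ¬p) is F. ✓
b: p is T, ◇(¬q ∧ ¬p) is T. ✓
c: p is T, ◇(¬q ∧ ¬p) is F. ✗
d: p is F, ◇(¬q ∧ ¬p) is F. ✓
e: p is T, ◇(¬q ∧ ¬p) is F. ✗
f: p is T, ◇(¬q ∧ ¬p) is F. ✗
g: p is T, ◇(¬q ∧ ¬p) is T. ✓
h: p is T, ◇(¬q ∧ ¬p) is T. ✓
— 5 worlds.
For ◇¬(q ∨ p):
a: successors {e, g, h}; ¬(q ∨ p) there: e:F, g:F, h:F. ✗
b: successors {a, c, e}; ¬(q ∨ p) there: a:T, c:F, e:F. ✓
c: successors {d}; ¬(q ∨ p) there: d:F. ✗
d: successors {b, e, f, g}; ¬(q ∨ p) there: b:F, e:F, f:F, g:F. ✗
e: successors {f, h}; ¬(q ∨ p) there: f:F, h:F. ✗
f: successors {d}; ¬(q ∨ p) there: d:F. ✗
g: successors {a, c, d, e, f, g}; ¬(q ∨ p) there: a:T, c:F, d:F, e:F, f:F, g:F. ✓
h: successors {a, b, e, f, g}; ¬(q ∨ p) there: a:T, b:F, e:F, f:F, g:F. ✓
— 3 worlds.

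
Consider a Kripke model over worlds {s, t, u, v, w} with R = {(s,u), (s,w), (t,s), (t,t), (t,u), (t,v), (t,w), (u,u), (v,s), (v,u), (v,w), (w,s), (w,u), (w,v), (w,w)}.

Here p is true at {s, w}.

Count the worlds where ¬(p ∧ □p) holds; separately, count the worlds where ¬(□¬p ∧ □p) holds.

For ¬(p ∧ □p):
s: p ∧ □p is F. ✓
t: p ∧ □p is F. ✓
u: p ∧ □p is F. ✓
v: p ∧ □p is F. ✓
w: p ∧ □p is F. ✓
— 5 worlds.
For ¬(□¬p ∧ □p):
s: □¬p ∧ □p is F. ✓
t: □¬p ∧ □p is F. ✓
u: □¬p ∧ □p is F. ✓
v: □¬p ∧ □p is F. ✓
w: □¬p ∧ □p is F. ✓
— 5 worlds.

5 and 5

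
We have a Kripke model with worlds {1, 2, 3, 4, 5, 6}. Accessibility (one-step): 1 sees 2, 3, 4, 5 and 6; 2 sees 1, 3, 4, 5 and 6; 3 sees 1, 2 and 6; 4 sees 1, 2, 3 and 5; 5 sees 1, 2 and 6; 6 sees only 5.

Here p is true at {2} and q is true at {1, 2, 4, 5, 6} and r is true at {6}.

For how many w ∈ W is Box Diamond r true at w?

2

1: successors {2, 3, 4, 5, 6}; Diamond r there: 2:T, 3:T, 4:F, 5:T, 6:F. ✗
2: successors {1, 3, 4, 5, 6}; Diamond r there: 1:T, 3:T, 4:F, 5:T, 6:F. ✗
3: successors {1, 2, 6}; Diamond r there: 1:T, 2:T, 6:F. ✗
4: successors {1, 2, 3, 5}; Diamond r there: 1:T, 2:T, 3:T, 5:T. ✓
5: successors {1, 2, 6}; Diamond r there: 1:T, 2:T, 6:F. ✗
6: successors {5}; Diamond r there: 5:T. ✓
Satisfying worlds: {4, 6}.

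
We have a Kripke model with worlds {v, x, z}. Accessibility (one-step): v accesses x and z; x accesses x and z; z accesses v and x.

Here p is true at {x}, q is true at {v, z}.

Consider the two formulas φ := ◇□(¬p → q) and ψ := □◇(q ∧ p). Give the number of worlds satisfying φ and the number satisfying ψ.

3 and 0

For ◇□(¬p → q):
v: successors {x, z}; □(¬p → q) there: x:T, z:T. ✓
x: successors {x, z}; □(¬p → q) there: x:T, z:T. ✓
z: successors {v, x}; □(¬p → q) there: v:T, x:T. ✓
— 3 worlds.
For □◇(q ∧ p):
v: successors {x, z}; ◇(q ∧ p) there: x:F, z:F. ✗
x: successors {x, z}; ◇(q ∧ p) there: x:F, z:F. ✗
z: successors {v, x}; ◇(q ∧ p) there: v:F, x:F. ✗
— 0 worlds.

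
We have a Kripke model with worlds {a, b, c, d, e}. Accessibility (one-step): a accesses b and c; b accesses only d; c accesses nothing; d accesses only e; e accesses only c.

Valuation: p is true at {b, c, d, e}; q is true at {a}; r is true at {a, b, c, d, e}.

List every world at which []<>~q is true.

a: successors {b, c}; <>~q there: b:T, c:F. ✗
b: successors {d}; <>~q there: d:T. ✓
c: no successors, so []<>~q holds vacuously. ✓
d: successors {e}; <>~q there: e:T. ✓
e: successors {c}; <>~q there: c:F. ✗

{b, c, d}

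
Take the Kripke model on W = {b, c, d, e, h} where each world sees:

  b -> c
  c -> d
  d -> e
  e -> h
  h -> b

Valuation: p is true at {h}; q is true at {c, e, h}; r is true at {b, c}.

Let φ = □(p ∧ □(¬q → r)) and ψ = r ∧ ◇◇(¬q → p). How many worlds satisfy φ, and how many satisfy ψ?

1 and 1

For □(p ∧ □(¬q → r)):
b: successors {c}; p ∧ □(¬q → r) there: c:F. ✗
c: successors {d}; p ∧ □(¬q → r) there: d:F. ✗
d: successors {e}; p ∧ □(¬q → r) there: e:F. ✗
e: successors {h}; p ∧ □(¬q → r) there: h:T. ✓
h: successors {b}; p ∧ □(¬q → r) there: b:F. ✗
— 1 world.
For r ∧ ◇◇(¬q → p):
b: r is T, ◇◇(¬q → p) is F. ✗
c: r is T, ◇◇(¬q → p) is T. ✓
d: r is F, ◇◇(¬q → p) is T. ✗
e: r is F, ◇◇(¬q → p) is F. ✗
h: r is F, ◇◇(¬q → p) is T. ✗
— 1 world.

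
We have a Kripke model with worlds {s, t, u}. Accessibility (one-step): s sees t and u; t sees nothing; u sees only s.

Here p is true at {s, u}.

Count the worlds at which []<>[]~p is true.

s: successors {t, u}; <>[]~p there: t:F, u:F. ✗
t: no successors, so []<>[]~p holds vacuously. ✓
u: successors {s}; <>[]~p there: s:T. ✓
Satisfying worlds: {t, u}.

2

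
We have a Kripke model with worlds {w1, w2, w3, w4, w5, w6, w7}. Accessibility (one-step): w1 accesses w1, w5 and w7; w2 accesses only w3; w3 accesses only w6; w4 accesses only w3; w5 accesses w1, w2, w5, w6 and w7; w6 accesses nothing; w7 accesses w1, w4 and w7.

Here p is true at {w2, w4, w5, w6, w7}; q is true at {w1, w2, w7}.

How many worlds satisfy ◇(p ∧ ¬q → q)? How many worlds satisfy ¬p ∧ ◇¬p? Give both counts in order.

5 and 1

For ◇(p ∧ ¬q → q):
w1: successors {w1, w5, w7}; p ∧ ¬q → q there: w1:T, w5:F, w7:T. ✓
w2: successors {w3}; p ∧ ¬q → q there: w3:T. ✓
w3: successors {w6}; p ∧ ¬q → q there: w6:F. ✗
w4: successors {w3}; p ∧ ¬q → q there: w3:T. ✓
w5: successors {w1, w2, w5, w6, w7}; p ∧ ¬q → q there: w1:T, w2:T, w5:F, w6:F, w7:T. ✓
w6: no successors, so ◇(p ∧ ¬q → q) fails. ✗
w7: successors {w1, w4, w7}; p ∧ ¬q → q there: w1:T, w4:F, w7:T. ✓
— 5 worlds.
For ¬p ∧ ◇¬p:
w1: ¬p is T, ◇¬p is T. ✓
w2: ¬p is F, ◇¬p is T. ✗
w3: ¬p is T, ◇¬p is F. ✗
w4: ¬p is F, ◇¬p is T. ✗
w5: ¬p is F, ◇¬p is T. ✗
w6: ¬p is F, ◇¬p is F. ✗
w7: ¬p is F, ◇¬p is T. ✗
— 1 world.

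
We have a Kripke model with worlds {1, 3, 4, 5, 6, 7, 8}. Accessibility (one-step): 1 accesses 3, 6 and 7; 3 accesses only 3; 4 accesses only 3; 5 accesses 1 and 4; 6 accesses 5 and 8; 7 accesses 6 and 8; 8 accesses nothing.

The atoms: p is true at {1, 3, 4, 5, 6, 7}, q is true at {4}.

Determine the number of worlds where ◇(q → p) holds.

1: successors {3, 6, 7}; q → p there: 3:T, 6:T, 7:T. ✓
3: successors {3}; q → p there: 3:T. ✓
4: successors {3}; q → p there: 3:T. ✓
5: successors {1, 4}; q → p there: 1:T, 4:T. ✓
6: successors {5, 8}; q → p there: 5:T, 8:T. ✓
7: successors {6, 8}; q → p there: 6:T, 8:T. ✓
8: no successors, so ◇(q → p) fails. ✗
Satisfying worlds: {1, 3, 4, 5, 6, 7}.

6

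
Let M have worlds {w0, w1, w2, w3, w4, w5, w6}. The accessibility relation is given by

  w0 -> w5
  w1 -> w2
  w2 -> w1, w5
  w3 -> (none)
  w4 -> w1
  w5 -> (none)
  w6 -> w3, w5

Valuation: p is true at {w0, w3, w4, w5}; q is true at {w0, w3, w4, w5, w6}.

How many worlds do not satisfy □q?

3

w0: successors {w5}; q there: w5:T. ✓
w1: successors {w2}; q there: w2:F. ✗
w2: successors {w1, w5}; q there: w1:F, w5:T. ✗
w3: no successors, so □q holds vacuously. ✓
w4: successors {w1}; q there: w1:F. ✗
w5: no successors, so □q holds vacuously. ✓
w6: successors {w3, w5}; q there: w3:T, w5:T. ✓
Satisfying worlds: {w0, w3, w5, w6}.
So □q fails at the other 3 worlds.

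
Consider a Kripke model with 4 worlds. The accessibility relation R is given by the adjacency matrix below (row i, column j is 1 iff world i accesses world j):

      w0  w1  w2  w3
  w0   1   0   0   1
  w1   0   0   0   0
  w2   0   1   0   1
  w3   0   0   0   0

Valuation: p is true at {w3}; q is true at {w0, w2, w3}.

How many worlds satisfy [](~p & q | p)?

w0: successors {w0, w3}; ~p & q | p there: w0:T, w3:T. ✓
w1: no successors, so [](~p & q | p) holds vacuously. ✓
w2: successors {w1, w3}; ~p & q | p there: w1:F, w3:T. ✗
w3: no successors, so [](~p & q | p) holds vacuously. ✓
Satisfying worlds: {w0, w1, w3}.

3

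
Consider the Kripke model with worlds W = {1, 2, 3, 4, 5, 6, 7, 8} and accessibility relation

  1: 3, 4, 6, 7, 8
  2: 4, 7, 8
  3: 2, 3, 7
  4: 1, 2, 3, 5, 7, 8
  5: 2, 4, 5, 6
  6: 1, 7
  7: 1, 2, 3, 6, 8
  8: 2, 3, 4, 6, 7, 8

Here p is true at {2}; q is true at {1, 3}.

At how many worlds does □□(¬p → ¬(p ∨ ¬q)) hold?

0

1: successors {3, 4, 6, 7, 8}; □(¬p → ¬(p ∨ ¬q)) there: 3:F, 4:F, 6:F, 7:F, 8:F. ✗
2: successors {4, 7, 8}; □(¬p → ¬(p ∨ ¬q)) there: 4:F, 7:F, 8:F. ✗
3: successors {2, 3, 7}; □(¬p → ¬(p ∨ ¬q)) there: 2:F, 3:F, 7:F. ✗
4: successors {1, 2, 3, 5, 7, 8}; □(¬p → ¬(p ∨ ¬q)) there: 1:F, 2:F, 3:F, 5:F, 7:F, 8:F. ✗
5: successors {2, 4, 5, 6}; □(¬p → ¬(p ∨ ¬q)) there: 2:F, 4:F, 5:F, 6:F. ✗
6: successors {1, 7}; □(¬p → ¬(p ∨ ¬q)) there: 1:F, 7:F. ✗
7: successors {1, 2, 3, 6, 8}; □(¬p → ¬(p ∨ ¬q)) there: 1:F, 2:F, 3:F, 6:F, 8:F. ✗
8: successors {2, 3, 4, 6, 7, 8}; □(¬p → ¬(p ∨ ¬q)) there: 2:F, 3:F, 4:F, 6:F, 7:F, 8:F. ✗
Satisfying worlds: ∅.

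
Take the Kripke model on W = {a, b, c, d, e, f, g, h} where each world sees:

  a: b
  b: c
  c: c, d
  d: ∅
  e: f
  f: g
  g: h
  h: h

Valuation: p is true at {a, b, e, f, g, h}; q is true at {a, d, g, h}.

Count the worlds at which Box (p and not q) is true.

3

a: successors {b}; p and not q there: b:T. ✓
b: successors {c}; p and not q there: c:F. ✗
c: successors {c, d}; p and not q there: c:F, d:F. ✗
d: no successors, so Box (p and not q) holds vacuously. ✓
e: successors {f}; p and not q there: f:T. ✓
f: successors {g}; p and not q there: g:F. ✗
g: successors {h}; p and not q there: h:F. ✗
h: successors {h}; p and not q there: h:F. ✗
Satisfying worlds: {a, d, e}.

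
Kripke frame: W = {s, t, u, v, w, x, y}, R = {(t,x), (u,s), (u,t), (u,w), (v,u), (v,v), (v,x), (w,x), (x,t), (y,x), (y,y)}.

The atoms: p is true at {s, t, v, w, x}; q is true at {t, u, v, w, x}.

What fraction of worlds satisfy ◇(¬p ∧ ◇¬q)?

s: no successors, so ◇(¬p ∧ ◇¬q) fails. ✗
t: successors {x}; ¬p ∧ ◇¬q there: x:F. ✗
u: successors {s, t, w}; ¬p ∧ ◇¬q there: s:F, t:F, w:F. ✗
v: successors {u, v, x}; ¬p ∧ ◇¬q there: u:T, v:F, x:F. ✓
w: successors {x}; ¬p ∧ ◇¬q there: x:F. ✗
x: successors {t}; ¬p ∧ ◇¬q there: t:F. ✗
y: successors {x, y}; ¬p ∧ ◇¬q there: x:F, y:T. ✓
That's 2 of 7 worlds, so 2/7.

2/7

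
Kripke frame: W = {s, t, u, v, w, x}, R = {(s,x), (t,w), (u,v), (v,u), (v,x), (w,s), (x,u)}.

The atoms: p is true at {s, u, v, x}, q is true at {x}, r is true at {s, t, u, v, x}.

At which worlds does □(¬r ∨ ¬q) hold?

{t, u, w, x}

s: successors {x}; ¬r ∨ ¬q there: x:F. ✗
t: successors {w}; ¬r ∨ ¬q there: w:T. ✓
u: successors {v}; ¬r ∨ ¬q there: v:T. ✓
v: successors {u, x}; ¬r ∨ ¬q there: u:T, x:F. ✗
w: successors {s}; ¬r ∨ ¬q there: s:T. ✓
x: successors {u}; ¬r ∨ ¬q there: u:T. ✓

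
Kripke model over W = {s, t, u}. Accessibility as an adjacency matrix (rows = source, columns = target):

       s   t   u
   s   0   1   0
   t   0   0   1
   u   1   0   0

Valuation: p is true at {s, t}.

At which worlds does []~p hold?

{t}

s: successors {t}; ~p there: t:F. ✗
t: successors {u}; ~p there: u:T. ✓
u: successors {s}; ~p there: s:F. ✗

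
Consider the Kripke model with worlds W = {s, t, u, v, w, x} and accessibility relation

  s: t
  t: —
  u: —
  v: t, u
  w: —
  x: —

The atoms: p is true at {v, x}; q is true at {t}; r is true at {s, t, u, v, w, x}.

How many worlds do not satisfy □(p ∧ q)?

s: successors {t}; p ∧ q there: t:F. ✗
t: no successors, so □(p ∧ q) holds vacuously. ✓
u: no successors, so □(p ∧ q) holds vacuously. ✓
v: successors {t, u}; p ∧ q there: t:F, u:F. ✗
w: no successors, so □(p ∧ q) holds vacuously. ✓
x: no successors, so □(p ∧ q) holds vacuously. ✓
Satisfying worlds: {t, u, w, x}.
So □(p ∧ q) fails at the other 2 worlds.

2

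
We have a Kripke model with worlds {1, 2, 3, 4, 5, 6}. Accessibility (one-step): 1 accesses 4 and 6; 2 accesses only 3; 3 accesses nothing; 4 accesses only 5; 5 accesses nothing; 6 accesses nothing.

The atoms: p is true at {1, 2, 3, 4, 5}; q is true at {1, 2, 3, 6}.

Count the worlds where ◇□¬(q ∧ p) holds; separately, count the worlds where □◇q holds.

For ◇□¬(q ∧ p):
1: successors {4, 6}; □¬(q ∧ p) there: 4:T, 6:T. ✓
2: successors {3}; □¬(q ∧ p) there: 3:T. ✓
3: no successors, so ◇□¬(q ∧ p) fails. ✗
4: successors {5}; □¬(q ∧ p) there: 5:T. ✓
5: no successors, so ◇□¬(q ∧ p) fails. ✗
6: no successors, so ◇□¬(q ∧ p) fails. ✗
— 3 worlds.
For □◇q:
1: successors {4, 6}; ◇q there: 4:F, 6:F. ✗
2: successors {3}; ◇q there: 3:F. ✗
3: no successors, so □◇q holds vacuously. ✓
4: successors {5}; ◇q there: 5:F. ✗
5: no successors, so □◇q holds vacuously. ✓
6: no successors, so □◇q holds vacuously. ✓
— 3 worlds.

3 and 3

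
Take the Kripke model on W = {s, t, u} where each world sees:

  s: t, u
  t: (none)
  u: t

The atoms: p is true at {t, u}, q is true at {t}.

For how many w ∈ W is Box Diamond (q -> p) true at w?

1

s: successors {t, u}; Diamond (q -> p) there: t:F, u:T. ✗
t: no successors, so Box Diamond (q -> p) holds vacuously. ✓
u: successors {t}; Diamond (q -> p) there: t:F. ✗
Satisfying worlds: {t}.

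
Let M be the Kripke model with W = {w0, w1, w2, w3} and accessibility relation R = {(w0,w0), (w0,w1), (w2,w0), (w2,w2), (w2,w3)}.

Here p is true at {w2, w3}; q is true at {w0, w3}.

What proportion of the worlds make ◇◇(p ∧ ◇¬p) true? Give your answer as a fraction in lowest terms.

1/4

w0: successors {w0, w1}; ◇(p ∧ ◇¬p) there: w0:F, w1:F. ✗
w1: no successors, so ◇◇(p ∧ ◇¬p) fails. ✗
w2: successors {w0, w2, w3}; ◇(p ∧ ◇¬p) there: w0:F, w2:T, w3:F. ✓
w3: no successors, so ◇◇(p ∧ ◇¬p) fails. ✗
That's 1 of 4 worlds, so 1/4.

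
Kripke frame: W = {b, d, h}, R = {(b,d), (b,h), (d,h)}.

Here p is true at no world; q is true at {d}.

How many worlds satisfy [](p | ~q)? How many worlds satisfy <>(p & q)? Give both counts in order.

For [](p | ~q):
b: successors {d, h}; p | ~q there: d:F, h:T. ✗
d: successors {h}; p | ~q there: h:T. ✓
h: no successors, so [](p | ~q) holds vacuously. ✓
— 2 worlds.
For <>(p & q):
b: successors {d, h}; p & q there: d:F, h:F. ✗
d: successors {h}; p & q there: h:F. ✗
h: no successors, so <>(p & q) fails. ✗
— 0 worlds.

2 and 0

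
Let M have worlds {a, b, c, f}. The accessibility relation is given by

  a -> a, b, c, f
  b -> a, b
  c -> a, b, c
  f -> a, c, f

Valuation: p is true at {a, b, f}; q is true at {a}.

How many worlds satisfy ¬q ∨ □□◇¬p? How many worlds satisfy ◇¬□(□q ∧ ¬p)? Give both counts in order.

For ¬q ∨ □□◇¬p:
a: ¬q is F, □□◇¬p is F. ✗
b: ¬q is T, □□◇¬p is F. ✓
c: ¬q is T, □□◇¬p is F. ✓
f: ¬q is T, □□◇¬p is F. ✓
— 3 worlds.
For ◇¬□(□q ∧ ¬p):
a: successors {a, b, c, f}; ¬□(□q ∧ ¬p) there: a:T, b:T, c:T, f:T. ✓
b: successors {a, b}; ¬□(□q ∧ ¬p) there: a:T, b:T. ✓
c: successors {a, b, c}; ¬□(□q ∧ ¬p) there: a:T, b:T, c:T. ✓
f: successors {a, c, f}; ¬□(□q ∧ ¬p) there: a:T, c:T, f:T. ✓
— 4 worlds.

3 and 4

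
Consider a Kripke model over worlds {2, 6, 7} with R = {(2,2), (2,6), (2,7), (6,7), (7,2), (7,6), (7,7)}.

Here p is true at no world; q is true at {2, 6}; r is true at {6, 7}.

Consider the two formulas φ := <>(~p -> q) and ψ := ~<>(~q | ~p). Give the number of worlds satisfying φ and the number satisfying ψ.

2 and 0

For <>(~p -> q):
2: successors {2, 6, 7}; ~p -> q there: 2:T, 6:T, 7:F. ✓
6: successors {7}; ~p -> q there: 7:F. ✗
7: successors {2, 6, 7}; ~p -> q there: 2:T, 6:T, 7:F. ✓
— 2 worlds.
For ~<>(~q | ~p):
2: <>(~q | ~p) is T. ✗
6: <>(~q | ~p) is T. ✗
7: <>(~q | ~p) is T. ✗
— 0 worlds.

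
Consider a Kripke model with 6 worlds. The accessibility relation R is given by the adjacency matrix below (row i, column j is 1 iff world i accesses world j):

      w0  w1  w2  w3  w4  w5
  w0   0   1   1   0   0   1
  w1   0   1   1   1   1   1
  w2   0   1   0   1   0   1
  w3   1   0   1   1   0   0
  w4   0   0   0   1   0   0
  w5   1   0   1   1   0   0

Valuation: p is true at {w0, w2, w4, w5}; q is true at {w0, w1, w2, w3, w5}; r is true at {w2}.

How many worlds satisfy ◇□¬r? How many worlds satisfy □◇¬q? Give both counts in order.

For ◇□¬r:
w0: successors {w1, w2, w5}; □¬r there: w1:F, w2:T, w5:F. ✓
w1: successors {w1, w2, w3, w4, w5}; □¬r there: w1:F, w2:T, w3:F, w4:T, w5:F. ✓
w2: successors {w1, w3, w5}; □¬r there: w1:F, w3:F, w5:F. ✗
w3: successors {w0, w2, w3}; □¬r there: w0:F, w2:T, w3:F. ✓
w4: successors {w3}; □¬r there: w3:F. ✗
w5: successors {w0, w2, w3}; □¬r there: w0:F, w2:T, w3:F. ✓
— 4 worlds.
For □◇¬q:
w0: successors {w1, w2, w5}; ◇¬q there: w1:T, w2:F, w5:F. ✗
w1: successors {w1, w2, w3, w4, w5}; ◇¬q there: w1:T, w2:F, w3:F, w4:F, w5:F. ✗
w2: successors {w1, w3, w5}; ◇¬q there: w1:T, w3:F, w5:F. ✗
w3: successors {w0, w2, w3}; ◇¬q there: w0:F, w2:F, w3:F. ✗
w4: successors {w3}; ◇¬q there: w3:F. ✗
w5: successors {w0, w2, w3}; ◇¬q there: w0:F, w2:F, w3:F. ✗
— 0 worlds.

4 and 0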